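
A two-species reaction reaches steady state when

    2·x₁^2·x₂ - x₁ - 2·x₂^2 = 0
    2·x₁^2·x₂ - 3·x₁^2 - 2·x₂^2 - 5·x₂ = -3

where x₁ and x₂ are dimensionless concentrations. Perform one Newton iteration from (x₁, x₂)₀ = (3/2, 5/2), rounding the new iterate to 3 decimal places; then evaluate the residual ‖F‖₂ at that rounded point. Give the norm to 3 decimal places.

1.732

At (3/2, 5/2): F = (-2.750, -17.500).
Jacobian J = [[4·x₁·x₂ - 1, 2·x₁^2 - 4·x₂], [4·x₁·x₂ - 6·x₁, 2·x₁^2 - 4·x₂ - 5]].
At the point, J = [[14.000, -5.500], [6.000, -10.500]] (det J = -114.000).
Solving J·Δ = −F gives Δ = (-0.591, -2.004).
Then the next iterate is (x₁, x₂)₁ = (0.909, 0.496).
Re-evaluating at (0.909, 0.496): F = (-0.58136, -1.63120), so ‖F‖₂ = 1.732.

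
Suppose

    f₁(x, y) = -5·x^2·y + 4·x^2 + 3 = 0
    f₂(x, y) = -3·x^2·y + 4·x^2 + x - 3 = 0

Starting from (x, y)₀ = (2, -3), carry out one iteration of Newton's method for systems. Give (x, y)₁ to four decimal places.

(1.5135, -0.8986)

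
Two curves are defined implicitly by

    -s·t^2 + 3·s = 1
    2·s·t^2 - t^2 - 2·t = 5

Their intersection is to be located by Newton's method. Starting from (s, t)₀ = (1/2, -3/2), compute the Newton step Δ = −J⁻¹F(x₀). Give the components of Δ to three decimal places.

At (1/2, -3/2): F = (-0.625, -2.000).
Jacobian J = [[-t^2 + 3, -2·s·t], [2·t^2, 4·s·t - 2·t - 2]].
At the point, J = [[0.750, 1.500], [4.500, -2.000]] (det J = -8.250).
Solving J·Δ = −F gives Δ = (0.515, 0.159).

(0.515, 0.159)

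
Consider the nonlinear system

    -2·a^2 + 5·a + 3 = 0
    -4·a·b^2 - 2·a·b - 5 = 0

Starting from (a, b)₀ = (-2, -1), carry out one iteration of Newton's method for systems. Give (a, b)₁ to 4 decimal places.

(-0.8462, -1.2756)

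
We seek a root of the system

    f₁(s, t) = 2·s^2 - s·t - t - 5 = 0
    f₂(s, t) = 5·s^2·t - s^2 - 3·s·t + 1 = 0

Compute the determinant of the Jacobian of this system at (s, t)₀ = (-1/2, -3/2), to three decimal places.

J = [[4·s - t, -s - 1], [10·s·t - 2·s - 3·t, 5·s^2 - 3·s]].
At the point, J = [[-0.500, -0.500], [13.000, 2.750]].
det J = 5.125.

5.125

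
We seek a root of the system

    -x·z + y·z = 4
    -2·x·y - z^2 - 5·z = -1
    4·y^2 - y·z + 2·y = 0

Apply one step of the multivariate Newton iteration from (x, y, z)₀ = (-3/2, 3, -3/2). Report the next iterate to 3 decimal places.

(-0.207, 1.467, -0.053)

At (-3/2, 3, -3/2): F = (-10.750, 15.250, 46.500).
Jacobian J = [[-z, z, -x + y], [-2·y, -2·x, -2·z - 5], [0, 8·y - z + 2, -y]].
At the point, J = [[1.500, -1.500, 4.500], [-6.000, 3.000, -2.000], [0.000, 27.500, -3.000]] (det J = -646.500).
Solving J·Δ = −F gives Δ = (1.293, -1.533, 1.447).
Then the next iterate is (x, y, z)₁ = (-0.207, 1.467, -0.053).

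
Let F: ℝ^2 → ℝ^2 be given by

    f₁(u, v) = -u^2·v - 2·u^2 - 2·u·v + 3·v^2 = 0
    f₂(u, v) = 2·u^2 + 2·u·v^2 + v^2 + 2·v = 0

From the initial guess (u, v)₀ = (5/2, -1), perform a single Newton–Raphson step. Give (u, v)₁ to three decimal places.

(1.373, -0.703)

At (5/2, -1): F = (1.750, 16.500).
Jacobian J = [[-2·u·v - 4·u - 2·v, -u^2 - 2·u + 6·v], [4·u + 2·v^2, 4·u·v + 2·v + 2]].
At the point, J = [[-3.000, -17.250], [12.000, -10.000]] (det J = 237.000).
Solving J·Δ = −F gives Δ = (-1.127, 0.297).
Then the next iterate is (u, v)₁ = (1.373, -0.703).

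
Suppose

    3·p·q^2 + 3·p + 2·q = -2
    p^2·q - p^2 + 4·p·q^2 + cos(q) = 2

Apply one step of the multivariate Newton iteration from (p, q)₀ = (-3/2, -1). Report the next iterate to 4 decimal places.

At (-3/2, -1): F = (-9.0000, -11.959698).
Jacobian J = [[3·q^2 + 3, 6·p·q + 2], [2·p·q - 2·p + 4·q^2, p^2 + 8·p·q - sin(q)]].
At the point, J = [[6.0000, 11.0000], [10.0000, 15.091471]] (det J = -19.451174).
Solving J·Δ = −F gives Δ = (-0.2193, 0.9378).
Then the next iterate is (p, q)₁ = (-1.7193, -0.0622).

(-1.7193, -0.0622)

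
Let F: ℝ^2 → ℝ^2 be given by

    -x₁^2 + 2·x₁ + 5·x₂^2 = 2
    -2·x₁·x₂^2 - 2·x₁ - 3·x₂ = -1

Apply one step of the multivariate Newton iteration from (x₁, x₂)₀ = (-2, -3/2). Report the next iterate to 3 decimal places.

At (-2, -3/2): F = (1.250, 18.500).
Jacobian J = [[-2·x₁ + 2, 10·x₂], [-2·x₂^2 - 2, -4·x₁·x₂ - 3]].
At the point, J = [[6.000, -15.000], [-6.500, -15.000]] (det J = -187.500).
Solving J·Δ = −F gives Δ = (1.380, 0.635).
Then the next iterate is (x₁, x₂)₁ = (-0.620, -0.865).

(-0.620, -0.865)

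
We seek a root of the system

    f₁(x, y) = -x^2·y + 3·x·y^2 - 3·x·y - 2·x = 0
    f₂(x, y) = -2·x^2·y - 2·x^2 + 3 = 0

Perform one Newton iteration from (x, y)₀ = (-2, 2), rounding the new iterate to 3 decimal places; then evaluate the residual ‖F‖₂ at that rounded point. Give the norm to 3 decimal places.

6.760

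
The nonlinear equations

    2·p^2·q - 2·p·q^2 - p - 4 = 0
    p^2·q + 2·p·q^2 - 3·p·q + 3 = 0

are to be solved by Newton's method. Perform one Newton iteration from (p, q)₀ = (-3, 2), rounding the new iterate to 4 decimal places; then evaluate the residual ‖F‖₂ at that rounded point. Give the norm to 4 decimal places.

15.1257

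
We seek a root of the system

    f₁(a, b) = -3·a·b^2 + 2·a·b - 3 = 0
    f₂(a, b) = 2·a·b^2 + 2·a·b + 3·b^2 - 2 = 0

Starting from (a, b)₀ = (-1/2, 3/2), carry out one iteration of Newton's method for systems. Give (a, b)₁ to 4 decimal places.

(-0.7028, 1.6042)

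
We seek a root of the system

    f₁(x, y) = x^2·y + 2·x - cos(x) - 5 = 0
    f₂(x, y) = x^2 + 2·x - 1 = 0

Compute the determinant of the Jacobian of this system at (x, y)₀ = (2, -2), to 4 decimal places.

-24.0000

J = [[2·x·y + sin(x) + 2, x^2], [2·x + 2, 0]].
At the point, J = [[-5.090703, 4.0000], [6.0000, 0.0000]].
det J = -24.0000.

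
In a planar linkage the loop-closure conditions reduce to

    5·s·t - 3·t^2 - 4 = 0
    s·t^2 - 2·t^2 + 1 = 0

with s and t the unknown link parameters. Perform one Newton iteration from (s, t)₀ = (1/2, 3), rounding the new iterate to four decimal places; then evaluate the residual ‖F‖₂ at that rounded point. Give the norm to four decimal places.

34.8478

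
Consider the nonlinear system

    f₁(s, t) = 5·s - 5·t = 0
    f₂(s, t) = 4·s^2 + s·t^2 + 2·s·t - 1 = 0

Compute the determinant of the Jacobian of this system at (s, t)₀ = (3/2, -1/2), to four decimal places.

J = [[5, -5], [8·s + t^2 + 2·t, 2·s·t + 2·s]].
At the point, J = [[5.0000, -5.0000], [11.2500, 1.5000]].
det J = 63.7500.

63.7500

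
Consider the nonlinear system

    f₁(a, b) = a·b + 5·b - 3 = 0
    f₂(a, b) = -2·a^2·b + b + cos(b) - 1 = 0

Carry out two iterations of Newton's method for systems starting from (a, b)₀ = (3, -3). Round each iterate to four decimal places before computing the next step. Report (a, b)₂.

(1.7803, 0.4483)

At (3, -3): F = (-27.0000, 49.010008).
Jacobian J = [[b, a + 5], [-4·a·b, -2·a^2 - sin(b) + 1]].
At the point, J = [[-3.0000, 8.0000], [36.0000, -16.858880]] (det J = -237.423360).
Solving J·Δ = −F gives Δ = (0.2658, 3.4747).
Then the next iterate is (a, b)₁ = (3.2658, 0.4747).
Round to (3.2658, 0.4747) and repeat: F = (0.923775, -9.761648), J = [[0.4747, 8.2658], [-6.201101, -20.787971]].
Δ = (-1.4855, -0.0264), so (a, b)₂ = (1.7803, 0.4483).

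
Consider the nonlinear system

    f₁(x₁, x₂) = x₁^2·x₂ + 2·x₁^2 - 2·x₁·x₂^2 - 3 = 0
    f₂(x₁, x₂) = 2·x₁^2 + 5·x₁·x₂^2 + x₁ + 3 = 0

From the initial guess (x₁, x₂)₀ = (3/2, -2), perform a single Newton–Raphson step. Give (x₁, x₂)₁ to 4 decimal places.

At (3/2, -2): F = (-15.0000, 39.0000).
Jacobian J = [[2·x₁·x₂ + 4·x₁ - 2·x₂^2, x₁^2 - 4·x₁·x₂], [4·x₁ + 5·x₂^2 + 1, 10·x₁·x₂]].
At the point, J = [[-8.0000, 14.2500], [27.0000, -30.0000]] (det J = -144.7500).
Solving J·Δ = −F gives Δ = (-0.7306, 0.6425).
Then the next iterate is (x₁, x₂)₁ = (0.7694, -1.3575).

(0.7694, -1.3575)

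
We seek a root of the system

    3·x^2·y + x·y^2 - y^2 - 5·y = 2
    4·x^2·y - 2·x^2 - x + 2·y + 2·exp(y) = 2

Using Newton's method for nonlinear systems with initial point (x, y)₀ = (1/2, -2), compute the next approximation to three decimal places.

(0.343, 0.140)

At (1/2, -2): F = (4.500, -8.72933).
Jacobian J = [[6·x·y + y^2, 3·x^2 + 2·x·y - 2·y - 5], [8·x·y - 4·x - 1, 4·x^2 + 2·exp(y) + 2]].
At the point, J = [[-2.000, -2.250], [-11.000, 3.27067]] (det J = -31.29134).
Solving J·Δ = −F gives Δ = (-0.157, 2.140).
Then the next iterate is (x, y)₁ = (0.343, 0.140).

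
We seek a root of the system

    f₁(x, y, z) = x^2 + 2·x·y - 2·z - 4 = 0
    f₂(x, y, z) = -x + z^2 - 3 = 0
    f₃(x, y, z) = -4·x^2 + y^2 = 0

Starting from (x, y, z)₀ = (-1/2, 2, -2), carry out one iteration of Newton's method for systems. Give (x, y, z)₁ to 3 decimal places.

(-0.111, 0.861, -1.722)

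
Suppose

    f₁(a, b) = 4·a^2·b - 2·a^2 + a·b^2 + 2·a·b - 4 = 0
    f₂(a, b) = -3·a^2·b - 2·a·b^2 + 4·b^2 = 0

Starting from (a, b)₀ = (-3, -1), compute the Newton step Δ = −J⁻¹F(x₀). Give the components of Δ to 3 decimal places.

(1.355, 0.211)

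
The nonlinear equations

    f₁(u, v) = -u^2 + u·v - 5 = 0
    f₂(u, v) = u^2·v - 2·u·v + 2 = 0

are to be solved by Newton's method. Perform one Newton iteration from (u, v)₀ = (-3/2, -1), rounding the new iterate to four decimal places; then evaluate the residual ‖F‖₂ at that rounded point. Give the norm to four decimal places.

7.1485

At (-3/2, -1): F = (-5.7500, -3.2500).
Jacobian J = [[-2·u + v, u], [2·u·v - 2·v, u^2 - 2·u]].
At the point, J = [[2.0000, -1.5000], [5.0000, 5.2500]] (det J = 18.0000).
Solving J·Δ = −F gives Δ = (1.9479, -1.2361).
Then the next iterate is (u, v)₁ = (0.4479, -2.2361).
Re-evaluating at (0.4479, -2.2361): F = (-6.202164, 3.554504), so ‖F‖₂ = 7.1485.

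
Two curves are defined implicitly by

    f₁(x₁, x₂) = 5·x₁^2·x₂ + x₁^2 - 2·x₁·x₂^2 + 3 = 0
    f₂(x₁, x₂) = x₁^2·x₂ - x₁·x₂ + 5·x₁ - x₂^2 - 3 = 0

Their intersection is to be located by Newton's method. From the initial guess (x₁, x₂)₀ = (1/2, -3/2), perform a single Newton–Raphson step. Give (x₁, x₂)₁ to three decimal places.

(0.649, -0.908)

At (1/2, -3/2): F = (-0.875, -2.375).
Jacobian J = [[10·x₁·x₂ + 2·x₁ - 2·x₂^2, 5·x₁^2 - 4·x₁·x₂], [2·x₁·x₂ - x₂ + 5, x₁^2 - x₁ - 2·x₂]].
At the point, J = [[-11.000, 4.250], [5.000, 2.750]] (det J = -51.500).
Solving J·Δ = −F gives Δ = (0.149, 0.592).
Then the next iterate is (x₁, x₂)₁ = (0.649, -0.908).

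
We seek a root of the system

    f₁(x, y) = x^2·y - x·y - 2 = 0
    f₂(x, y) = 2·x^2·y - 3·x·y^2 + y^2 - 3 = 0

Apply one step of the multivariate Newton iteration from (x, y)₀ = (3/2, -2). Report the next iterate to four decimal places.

At (3/2, -2): F = (-3.5000, -26.0000).
Jacobian J = [[2·x·y - y, x^2 - x], [4·x·y - 3·y^2, 2·x^2 - 6·x·y + 2·y]].
At the point, J = [[-4.0000, 0.7500], [-24.0000, 18.5000]] (det J = -56.0000).
Solving J·Δ = −F gives Δ = (-0.8080, 0.3571).
Then the next iterate is (x, y)₁ = (0.6920, -1.6429).

(0.6920, -1.6429)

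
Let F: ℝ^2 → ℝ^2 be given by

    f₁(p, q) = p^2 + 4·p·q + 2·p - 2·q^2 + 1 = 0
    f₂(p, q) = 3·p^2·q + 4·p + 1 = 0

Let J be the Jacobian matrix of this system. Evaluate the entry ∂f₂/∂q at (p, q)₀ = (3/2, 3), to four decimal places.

∂f₂/∂q = 3·p^2.
At (3/2, 3) this is 6.7500.

6.7500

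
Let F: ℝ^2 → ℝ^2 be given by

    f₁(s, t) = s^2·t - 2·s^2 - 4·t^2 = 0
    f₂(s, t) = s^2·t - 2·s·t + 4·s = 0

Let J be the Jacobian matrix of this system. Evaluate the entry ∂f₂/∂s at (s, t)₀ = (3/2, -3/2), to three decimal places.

∂f₂/∂s = 2·s·t - 2·t + 4.
At (3/2, -3/2) this is 2.500.

2.500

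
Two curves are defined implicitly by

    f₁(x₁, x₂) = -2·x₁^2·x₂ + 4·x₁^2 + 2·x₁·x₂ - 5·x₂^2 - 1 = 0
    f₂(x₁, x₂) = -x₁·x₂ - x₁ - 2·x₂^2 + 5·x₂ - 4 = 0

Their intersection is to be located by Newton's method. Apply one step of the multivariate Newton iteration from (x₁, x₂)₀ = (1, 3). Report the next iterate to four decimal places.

At (1, 3): F = (-42.0000, -11.0000).
Jacobian J = [[-4·x₁·x₂ + 8·x₁ + 2·x₂, -2·x₁^2 + 2·x₁ - 10·x₂], [-x₂ - 1, -x₁ - 4·x₂ + 5]].
At the point, J = [[2.0000, -30.0000], [-4.0000, -8.0000]] (det J = -136.0000).
Solving J·Δ = −F gives Δ = (0.0441, -1.3971).
Then the next iterate is (x₁, x₂)₁ = (1.0441, 1.6029).

(1.0441, 1.6029)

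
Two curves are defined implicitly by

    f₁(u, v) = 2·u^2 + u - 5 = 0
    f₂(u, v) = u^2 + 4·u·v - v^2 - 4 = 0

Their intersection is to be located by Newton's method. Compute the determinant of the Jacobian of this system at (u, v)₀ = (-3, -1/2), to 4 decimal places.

J = [[4·u + 1, 0], [2·u + 4·v, 4·u - 2·v]].
At the point, J = [[-11.0000, 0.0000], [-8.0000, -11.0000]].
det J = 121.0000.

121.0000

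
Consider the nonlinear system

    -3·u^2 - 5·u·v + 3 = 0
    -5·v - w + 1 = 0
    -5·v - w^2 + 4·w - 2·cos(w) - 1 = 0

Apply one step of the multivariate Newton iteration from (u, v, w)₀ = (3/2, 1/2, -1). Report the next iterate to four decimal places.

(1.1358, 0.0584, 0.7078)

At (3/2, 1/2, -1): F = (-7.5000, -0.5000, -9.580605).
Jacobian J = [[-6·u - 5·v, -5·u, 0], [0, -5, -1], [0, -5, -2·w + 2·sin(w) + 4]].
At the point, J = [[-11.5000, -7.5000, 0.0000], [0.0000, -5.0000, -1.0000], [0.0000, -5.0000, 4.317058]] (det J = 305.730837).
Solving J·Δ = −F gives Δ = (-0.3642, -0.4416, 1.7078).
Then the next iterate is (u, v, w)₁ = (1.1358, 0.0584, 0.7078).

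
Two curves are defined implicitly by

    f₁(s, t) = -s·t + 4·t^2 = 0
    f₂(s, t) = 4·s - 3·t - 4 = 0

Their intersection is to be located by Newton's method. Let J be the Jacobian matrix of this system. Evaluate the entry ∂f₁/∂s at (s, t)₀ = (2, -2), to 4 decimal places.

∂f₁/∂s = -t.
At (2, -2) this is 2.0000.

2.0000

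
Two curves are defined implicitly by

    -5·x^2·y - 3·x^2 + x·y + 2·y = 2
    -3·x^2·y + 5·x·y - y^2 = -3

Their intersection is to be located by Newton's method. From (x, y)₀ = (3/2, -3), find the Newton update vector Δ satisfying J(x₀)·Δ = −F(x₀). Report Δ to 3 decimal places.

(-0.107, 1.413)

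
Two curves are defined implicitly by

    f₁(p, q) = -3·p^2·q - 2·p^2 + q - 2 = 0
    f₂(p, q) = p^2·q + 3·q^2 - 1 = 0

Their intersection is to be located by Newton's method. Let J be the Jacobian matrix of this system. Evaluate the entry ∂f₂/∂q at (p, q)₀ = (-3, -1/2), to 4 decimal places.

6.0000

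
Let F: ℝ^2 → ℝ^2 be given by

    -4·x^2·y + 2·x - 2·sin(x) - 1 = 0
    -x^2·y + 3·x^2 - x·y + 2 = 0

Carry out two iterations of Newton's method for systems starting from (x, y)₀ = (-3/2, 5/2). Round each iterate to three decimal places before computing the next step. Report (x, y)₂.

(-0.372, -21.821)

At (-3/2, 5/2): F = (-24.50501, 6.875).
Jacobian J = [[-8·x·y - 2·cos(x) + 2, -4·x^2], [-2·x·y + 6·x - y, -x^2 - x]].
At the point, J = [[31.85853, -9.000], [-4.000, -0.750]] (det J = -59.89389).
Solving J·Δ = −F gives Δ = (1.340, 2.020).
Then the next iterate is (x, y)₁ = (-0.160, 4.520).
Round to (-0.160, 4.520) and repeat: F = (-1.46421, 2.68429), J = [[5.81115, -0.10240], [-4.03360, 0.13440]].
Δ = (-0.212, -26.341), so (x, y)₂ = (-0.372, -21.821).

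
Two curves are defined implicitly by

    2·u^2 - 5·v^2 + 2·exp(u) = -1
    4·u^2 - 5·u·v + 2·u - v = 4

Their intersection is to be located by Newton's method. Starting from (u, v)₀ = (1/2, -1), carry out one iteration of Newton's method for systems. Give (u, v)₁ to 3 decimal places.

(0.389, -0.921)

At (1/2, -1): F = (-0.20256, 1.500).
Jacobian J = [[4·u + 2·exp(u), -10·v], [8·u - 5·v + 2, -5·u - 1]].
At the point, J = [[5.29744, 10.000], [11.000, -3.500]] (det J = -128.54105).
Solving J·Δ = −F gives Δ = (-0.111, 0.079).
Then the next iterate is (u, v)₁ = (0.389, -0.921).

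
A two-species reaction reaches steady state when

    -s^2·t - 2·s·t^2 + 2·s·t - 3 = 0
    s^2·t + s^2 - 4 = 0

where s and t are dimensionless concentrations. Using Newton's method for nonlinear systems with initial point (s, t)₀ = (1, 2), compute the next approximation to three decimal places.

At (1, 2): F = (-9.000, -1.000).
Jacobian J = [[-2·s·t - 2·t^2 + 2·t, -s^2 - 4·s·t + 2·s], [2·s·t + 2·s, s^2]].
At the point, J = [[-8.000, -7.000], [6.000, 1.000]] (det J = 34.000).
Solving J·Δ = −F gives Δ = (0.471, -1.824).
Then the next iterate is (s, t)₁ = (1.471, 0.176).

(1.471, 0.176)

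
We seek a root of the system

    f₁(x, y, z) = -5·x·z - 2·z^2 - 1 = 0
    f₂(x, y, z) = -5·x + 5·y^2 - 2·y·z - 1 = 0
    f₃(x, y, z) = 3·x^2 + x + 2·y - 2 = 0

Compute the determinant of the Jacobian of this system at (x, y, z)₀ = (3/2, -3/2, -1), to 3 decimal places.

J = [[-5·z, 0, -5·x - 4·z], [-5, 10·y - 2·z, -2·y], [6·x + 1, 2, 0]].
At the point, J = [[5.000, 0.000, -3.500], [-5.000, -13.000, 3.000], [10.000, 2.000, 0.000]].
det J = -450.000.

-450.000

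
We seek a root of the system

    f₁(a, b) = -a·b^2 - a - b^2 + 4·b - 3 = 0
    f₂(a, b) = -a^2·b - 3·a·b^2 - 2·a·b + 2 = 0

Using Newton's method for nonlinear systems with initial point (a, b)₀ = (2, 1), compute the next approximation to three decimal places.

At (2, 1): F = (-4.000, -12.000).
Jacobian J = [[-b^2 - 1, -2·a·b - 2·b + 4], [-2·a·b - 3·b^2 - 2·b, -a^2 - 6·a·b - 2·a]].
At the point, J = [[-2.000, -2.000], [-9.000, -20.000]] (det J = 22.000).
Solving J·Δ = −F gives Δ = (-2.545, 0.545).
Then the next iterate is (a, b)₁ = (-0.545, 1.545).

(-0.545, 1.545)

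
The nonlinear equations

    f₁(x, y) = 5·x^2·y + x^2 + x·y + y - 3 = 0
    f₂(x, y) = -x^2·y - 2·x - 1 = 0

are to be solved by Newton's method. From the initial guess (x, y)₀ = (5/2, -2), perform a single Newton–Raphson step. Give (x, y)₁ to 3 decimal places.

(-9.448, -16.254)

At (5/2, -2): F = (-66.250, 6.500).
Jacobian J = [[10·x·y + 2·x + y, 5·x^2 + x + 1], [-2·x·y - 2, -x^2]].
At the point, J = [[-47.000, 34.750], [8.000, -6.250]] (det J = 15.750).
Solving J·Δ = −F gives Δ = (-11.948, -14.254).
Then the next iterate is (x, y)₁ = (-9.448, -16.254).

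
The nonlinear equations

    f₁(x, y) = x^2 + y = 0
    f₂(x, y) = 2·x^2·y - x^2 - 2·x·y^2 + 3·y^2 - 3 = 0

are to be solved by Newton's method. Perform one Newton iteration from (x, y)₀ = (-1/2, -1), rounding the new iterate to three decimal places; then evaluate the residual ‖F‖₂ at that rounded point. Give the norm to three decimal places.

2.110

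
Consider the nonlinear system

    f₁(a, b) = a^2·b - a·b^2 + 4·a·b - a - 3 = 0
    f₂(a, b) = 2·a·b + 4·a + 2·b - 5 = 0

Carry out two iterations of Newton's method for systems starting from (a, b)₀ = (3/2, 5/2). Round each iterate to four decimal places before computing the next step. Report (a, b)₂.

(-0.4178, 2.2261)

At (3/2, 5/2): F = (6.7500, 13.5000).
Jacobian J = [[2·a·b - b^2 + 4·b - 1, a^2 - 2·a·b + 4·a], [2·b + 4, 2·a + 2]].
At the point, J = [[10.2500, 0.7500], [9.0000, 5.0000]] (det J = 44.5000).
Solving J·Δ = −F gives Δ = (-0.5309, -1.7444).
Then the next iterate is (a, b)₁ = (0.9691, 0.7556).
Round to (0.9691, 0.7556) and repeat: F = (-0.883756, 1.852104), J = [[2.915973, 3.351051], [5.5112, 3.9382]].
Δ = (-1.3869, 1.4705), so (a, b)₂ = (-0.4178, 2.2261).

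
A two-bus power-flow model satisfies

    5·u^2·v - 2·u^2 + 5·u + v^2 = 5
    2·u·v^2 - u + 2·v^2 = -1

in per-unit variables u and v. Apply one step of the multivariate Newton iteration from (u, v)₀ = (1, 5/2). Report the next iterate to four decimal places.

(0.7901, 1.3707)

At (1, 5/2): F = (16.7500, 25.0000).
Jacobian J = [[10·u·v - 4·u + 5, 5·u^2 + 2·v], [2·v^2 - 1, 4·u·v + 4·v]].
At the point, J = [[26.0000, 10.0000], [11.5000, 20.0000]] (det J = 405.0000).
Solving J·Δ = −F gives Δ = (-0.2099, -1.1293).
Then the next iterate is (u, v)₁ = (0.7901, 1.3707).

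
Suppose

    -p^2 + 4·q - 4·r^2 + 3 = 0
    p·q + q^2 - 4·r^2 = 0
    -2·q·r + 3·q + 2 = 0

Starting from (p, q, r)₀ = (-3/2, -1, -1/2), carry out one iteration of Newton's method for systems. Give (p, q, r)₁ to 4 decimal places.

At (-3/2, -1, -1/2): F = (-4.2500, 1.5000, -2.0000).
Jacobian J = [[-2·p, 4, -8·r], [q, p + 2·q, -8·r], [0, -2·r + 3, -2·q]].
At the point, J = [[3.0000, 4.0000, 4.0000], [-1.0000, -3.5000, 4.0000], [0.0000, 4.0000, 2.0000]] (det J = -77.0000).
Solving J·Δ = −F gives Δ = (0.6461, 0.4221, 0.1558).
Then the next iterate is (p, q, r)₁ = (-0.8539, -0.5779, -0.3442).

(-0.8539, -0.5779, -0.3442)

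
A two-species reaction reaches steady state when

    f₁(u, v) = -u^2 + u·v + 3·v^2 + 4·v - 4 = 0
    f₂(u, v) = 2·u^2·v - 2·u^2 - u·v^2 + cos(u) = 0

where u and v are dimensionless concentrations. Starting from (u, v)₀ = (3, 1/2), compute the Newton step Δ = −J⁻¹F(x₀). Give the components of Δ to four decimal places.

At (3, 1/2): F = (-8.7500, -10.739992).
Jacobian J = [[-2·u + v, u + 6·v + 4], [4·u·v - 4·u - v^2 - sin(u), 2·u^2 - 2·u·v]].
At the point, J = [[-5.5000, 10.0000], [-6.391120, 15.0000]] (det J = -18.588800).
Solving J·Δ = −F gives Δ = (-1.2830, 0.1693).

(-1.2830, 0.1693)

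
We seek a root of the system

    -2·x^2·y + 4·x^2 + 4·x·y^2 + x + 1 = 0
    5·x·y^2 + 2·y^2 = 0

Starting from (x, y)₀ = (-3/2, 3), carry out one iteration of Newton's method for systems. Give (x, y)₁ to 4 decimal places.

At (-3/2, 3): F = (-59.0000, -49.5000).
Jacobian J = [[-4·x·y + 8·x + 4·y^2 + 1, -2·x^2 + 8·x·y], [5·y^2, 10·x·y + 4·y]].
At the point, J = [[43.0000, -40.5000], [45.0000, -33.0000]] (det J = 403.5000).
Solving J·Δ = −F gives Δ = (0.1431, -1.3048).
Then the next iterate is (x, y)₁ = (-1.3569, 1.6952).

(-1.3569, 1.6952)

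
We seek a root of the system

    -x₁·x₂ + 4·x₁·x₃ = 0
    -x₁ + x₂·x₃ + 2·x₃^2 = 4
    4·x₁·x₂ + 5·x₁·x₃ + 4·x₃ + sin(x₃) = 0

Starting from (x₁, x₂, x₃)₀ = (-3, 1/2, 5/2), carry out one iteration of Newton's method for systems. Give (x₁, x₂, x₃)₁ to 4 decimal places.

At (-3, 1/2, 5/2): F = (-28.5000, 12.7500, -32.901528).
Jacobian J = [[-x₂ + 4·x₃, -x₁, 4·x₁], [-1, x₃, x₂ + 4·x₃], [4·x₂ + 5·x₃, 4·x₁, 5·x₁ + cos(x₃) + 4]].
At the point, J = [[9.5000, 3.0000, -12.0000], [-1.0000, 2.5000, 10.5000], [14.5000, -12.0000, -11.801144]] (det J = 1629.069408).
Solving J·Δ = −F gives Δ = (1.5262, 0.2005, -1.1167).
Then the next iterate is (x₁, x₂, x₃)₁ = (-1.4738, 0.7005, 1.3833).

(-1.4738, 0.7005, 1.3833)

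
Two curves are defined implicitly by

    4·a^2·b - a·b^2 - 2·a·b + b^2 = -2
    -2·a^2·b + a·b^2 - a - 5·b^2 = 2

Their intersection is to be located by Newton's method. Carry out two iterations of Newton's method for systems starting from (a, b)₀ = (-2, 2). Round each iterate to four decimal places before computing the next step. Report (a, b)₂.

At (-2, 2): F = (54.0000, -44.0000).
Jacobian J = [[8·a·b - b^2 - 2·b, 4·a^2 - 2·a·b - 2·a + 2·b], [-4·a·b + b^2 - 1, -2·a^2 + 2·a·b - 10·b]].
At the point, J = [[-40.0000, 32.0000], [19.0000, -36.0000]] (det J = 832.0000).
Solving J·Δ = −F gives Δ = (0.6442, -0.8822).
Then the next iterate is (a, b)₁ = (-1.3558, 1.1178).
Round to (-1.3558, 1.1178) and repeat: F = (16.193475, -12.695091), J = [[-15.609183, 15.331001], [6.311530, -17.885414]].
Δ = (0.5208, -0.5260), so (a, b)₂ = (-0.8350, 0.5918).

(-0.8350, 0.5918)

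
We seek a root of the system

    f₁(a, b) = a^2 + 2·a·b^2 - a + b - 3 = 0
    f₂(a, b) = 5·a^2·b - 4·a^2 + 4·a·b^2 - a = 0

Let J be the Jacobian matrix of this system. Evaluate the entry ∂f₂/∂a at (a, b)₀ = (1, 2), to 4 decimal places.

∂f₂/∂a = 10·a·b - 8·a + 4·b^2 - 1.
At (1, 2) this is 27.0000.

27.0000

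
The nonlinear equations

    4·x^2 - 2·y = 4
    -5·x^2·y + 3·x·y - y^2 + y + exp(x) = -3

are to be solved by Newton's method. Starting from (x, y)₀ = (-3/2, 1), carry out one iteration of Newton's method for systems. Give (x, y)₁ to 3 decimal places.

At (-3/2, 1): F = (3.000, -12.52687).
Jacobian J = [[8·x, -2], [-10·x·y + 3·y + exp(x), -5·x^2 + 3·x - 2·y + 1]].
At the point, J = [[-12.000, -2.000], [18.22313, -16.750]] (det J = 237.44626).
Solving J·Δ = −F gives Δ = (0.317, -0.403).
Then the next iterate is (x, y)₁ = (-1.183, 0.597).

(-1.183, 0.597)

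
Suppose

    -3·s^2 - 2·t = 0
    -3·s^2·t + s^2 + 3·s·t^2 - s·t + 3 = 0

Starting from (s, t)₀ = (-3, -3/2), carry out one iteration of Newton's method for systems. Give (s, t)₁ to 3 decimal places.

(0.667, 19.500)

At (-3, -3/2): F = (-24.000, 27.750).
Jacobian J = [[-6·s, -2], [-6·s·t + 2·s + 3·t^2 - t, -3·s^2 + 6·s·t - s]].
At the point, J = [[18.000, -2.000], [-24.750, 3.000]] (det J = 4.500).
Solving J·Δ = −F gives Δ = (3.667, 21.000).
Then the next iterate is (s, t)₁ = (0.667, 19.500).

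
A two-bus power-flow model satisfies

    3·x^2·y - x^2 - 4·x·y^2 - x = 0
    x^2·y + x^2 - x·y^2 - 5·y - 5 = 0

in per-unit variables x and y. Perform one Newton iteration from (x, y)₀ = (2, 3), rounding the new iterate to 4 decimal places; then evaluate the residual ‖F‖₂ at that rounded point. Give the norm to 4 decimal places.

3.7601

At (2, 3): F = (-42.0000, -22.0000).
Jacobian J = [[6·x·y - 2·x - 4·y^2 - 1, 3·x^2 - 8·x·y], [2·x·y + 2·x - y^2, x^2 - 2·x·y - 5]].
At the point, J = [[-5.0000, -36.0000], [7.0000, -13.0000]] (det J = 317.0000).
Solving J·Δ = −F gives Δ = (0.7760, -1.2744).
Then the next iterate is (x, y)₁ = (2.7760, 1.7256).
Re-evaluating at (2.7760, 1.7256): F = (-3.653173, -0.890129), so ‖F‖₂ = 3.7601.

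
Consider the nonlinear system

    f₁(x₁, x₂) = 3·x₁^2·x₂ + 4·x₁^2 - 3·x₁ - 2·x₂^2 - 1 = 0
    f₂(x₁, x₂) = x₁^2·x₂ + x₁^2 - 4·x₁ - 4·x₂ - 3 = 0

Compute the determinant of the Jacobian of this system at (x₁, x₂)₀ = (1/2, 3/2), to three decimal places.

-28.500

J = [[6·x₁·x₂ + 8·x₁ - 3, 3·x₁^2 - 4·x₂], [2·x₁·x₂ + 2·x₁ - 4, x₁^2 - 4]].
At the point, J = [[5.500, -5.250], [-1.500, -3.750]].
det J = -28.500.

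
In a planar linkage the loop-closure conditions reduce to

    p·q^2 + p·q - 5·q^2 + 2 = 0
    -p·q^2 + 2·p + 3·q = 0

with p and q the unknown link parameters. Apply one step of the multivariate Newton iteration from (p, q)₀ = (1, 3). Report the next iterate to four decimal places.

(1.7056, 2.0203)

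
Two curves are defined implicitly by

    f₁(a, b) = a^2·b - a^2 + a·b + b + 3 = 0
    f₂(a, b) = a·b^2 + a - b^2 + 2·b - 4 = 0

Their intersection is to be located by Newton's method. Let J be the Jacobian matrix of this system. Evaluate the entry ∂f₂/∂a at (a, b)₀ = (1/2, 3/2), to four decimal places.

∂f₂/∂a = b^2 + 1.
At (1/2, 3/2) this is 3.2500.

3.2500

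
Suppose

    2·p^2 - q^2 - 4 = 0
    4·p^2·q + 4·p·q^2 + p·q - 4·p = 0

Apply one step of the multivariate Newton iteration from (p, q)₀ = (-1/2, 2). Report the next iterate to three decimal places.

At (-1/2, 2): F = (-7.500, -5.000).
Jacobian J = [[4·p, -2·q], [8·p·q + 4·q^2 + q - 4, 4·p^2 + 8·p·q + p]].
At the point, J = [[-2.000, -4.000], [6.000, -7.500]] (det J = 39.000).
Solving J·Δ = −F gives Δ = (-0.929, -1.410).
Then the next iterate is (p, q)₁ = (-1.429, 0.590).

(-1.429, 0.590)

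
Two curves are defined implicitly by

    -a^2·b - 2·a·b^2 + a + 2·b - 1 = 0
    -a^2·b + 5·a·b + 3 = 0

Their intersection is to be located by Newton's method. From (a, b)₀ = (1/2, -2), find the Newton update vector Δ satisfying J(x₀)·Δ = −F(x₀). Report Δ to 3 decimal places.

At (1/2, -2): F = (-8.000, -1.500).
Jacobian J = [[-2·a·b - 2·b^2 + 1, -a^2 - 4·a·b + 2], [-2·a·b + 5·b, -a^2 + 5·a]].
At the point, J = [[-5.000, 5.750], [-8.000, 2.250]] (det J = 34.750).
Solving J·Δ = −F gives Δ = (0.270, 1.626).

(0.270, 1.626)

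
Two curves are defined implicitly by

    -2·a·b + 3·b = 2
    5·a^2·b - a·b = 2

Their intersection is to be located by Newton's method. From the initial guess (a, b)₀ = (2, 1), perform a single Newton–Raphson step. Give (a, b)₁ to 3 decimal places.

(-0.235, 2.471)

At (2, 1): F = (-3.000, 16.000).
Jacobian J = [[-2·b, -2·a + 3], [10·a·b - b, 5·a^2 - a]].
At the point, J = [[-2.000, -1.000], [19.000, 18.000]] (det J = -17.000).
Solving J·Δ = −F gives Δ = (-2.235, 1.471).
Then the next iterate is (a, b)₁ = (-0.235, 2.471).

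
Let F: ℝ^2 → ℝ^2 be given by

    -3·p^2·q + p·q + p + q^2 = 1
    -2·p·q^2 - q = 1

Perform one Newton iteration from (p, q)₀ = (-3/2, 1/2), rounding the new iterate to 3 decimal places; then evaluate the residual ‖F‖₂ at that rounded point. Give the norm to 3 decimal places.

At (-3/2, 1/2): F = (-6.375, -0.750).
Jacobian J = [[-6·p·q + q + 1, -3·p^2 + p + 2·q], [-2·q^2, -4·p·q - 1]].
At the point, J = [[6.000, -7.250], [-0.500, 2.000]] (det J = 8.375).
Solving J·Δ = −F gives Δ = (2.172, 0.918).
Then the next iterate is (p, q)₁ = (0.672, 1.418).
Re-evaluating at (0.672, 1.418): F = (0.71458, -5.12041), so ‖F‖₂ = 5.170.

5.170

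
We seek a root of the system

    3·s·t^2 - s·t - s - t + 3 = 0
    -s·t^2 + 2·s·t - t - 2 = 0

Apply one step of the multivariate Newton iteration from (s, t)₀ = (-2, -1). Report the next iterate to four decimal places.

(1.9167, -1.7500)

At (-2, -1): F = (-2.0000, 5.0000).
Jacobian J = [[3·t^2 - t - 1, 6·s·t - s - 1], [-t^2 + 2·t, -2·s·t + 2·s - 1]].
At the point, J = [[3.0000, 13.0000], [-3.0000, -9.0000]] (det J = 12.0000).
Solving J·Δ = −F gives Δ = (3.9167, -0.7500).
Then the next iterate is (s, t)₁ = (1.9167, -1.7500).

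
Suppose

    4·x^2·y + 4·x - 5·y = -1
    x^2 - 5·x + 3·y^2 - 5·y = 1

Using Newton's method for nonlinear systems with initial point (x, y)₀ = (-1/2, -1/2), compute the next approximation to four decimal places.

(-0.3333, 0.0000)

At (-1/2, -1/2): F = (1.0000, 5.0000).
Jacobian J = [[8·x·y + 4, 4·x^2 - 5], [2·x - 5, 6·y - 5]].
At the point, J = [[6.0000, -4.0000], [-6.0000, -8.0000]] (det J = -72.0000).
Solving J·Δ = −F gives Δ = (0.1667, 0.5000).
Then the next iterate is (x, y)₁ = (-0.3333, 0.0000).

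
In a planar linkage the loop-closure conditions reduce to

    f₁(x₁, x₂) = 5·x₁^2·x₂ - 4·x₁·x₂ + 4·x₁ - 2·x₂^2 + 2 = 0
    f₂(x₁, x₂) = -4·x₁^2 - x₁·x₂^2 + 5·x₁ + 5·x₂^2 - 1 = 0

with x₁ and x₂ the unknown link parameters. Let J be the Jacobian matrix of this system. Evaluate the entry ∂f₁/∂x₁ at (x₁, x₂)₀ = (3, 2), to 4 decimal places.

56.0000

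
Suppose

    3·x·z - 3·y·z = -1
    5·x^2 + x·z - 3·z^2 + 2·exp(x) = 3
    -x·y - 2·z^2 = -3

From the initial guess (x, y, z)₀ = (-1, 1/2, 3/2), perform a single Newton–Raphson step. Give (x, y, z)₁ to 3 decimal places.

(-1.267, -0.700, 1.156)

At (-1, 1/2, 3/2): F = (-5.750, -5.51424, -1.000).
Jacobian J = [[3·z, -3·z, 3·x - 3·y], [10·x + z + 2·exp(x), 0, x - 6·z], [-y, -x, -4·z]].
At the point, J = [[4.500, -4.500, -4.500], [-7.76424, 0.000, -10.000], [-0.500, 1.000, -6.000]] (det J = 267.07360).
Solving J·Δ = −F gives Δ = (-0.267, -1.200, -0.344).
Then the next iterate is (x, y, z)₁ = (-1.267, -0.700, 1.156).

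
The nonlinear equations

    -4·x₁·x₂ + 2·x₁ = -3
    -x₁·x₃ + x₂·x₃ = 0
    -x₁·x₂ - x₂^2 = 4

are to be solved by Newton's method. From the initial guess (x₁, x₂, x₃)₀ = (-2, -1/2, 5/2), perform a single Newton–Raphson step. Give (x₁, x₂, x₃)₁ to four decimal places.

At (-2, -1/2, 5/2): F = (-5.0000, 3.7500, -5.2500).
Jacobian J = [[-4·x₂ + 2, -4·x₁, 0], [-x₃, x₃, -x₁ + x₂], [-x₂, -x₁ - 2·x₂, 0]].
At the point, J = [[4.0000, 8.0000, 0.0000], [-2.5000, 2.5000, 1.5000], [0.5000, 3.0000, 0.0000]] (det J = -12.0000).
Solving J·Δ = −F gives Δ = (-3.3750, 2.3125, -11.9792).
Then the next iterate is (x₁, x₂, x₃)₁ = (-5.3750, 1.8125, -9.4792).

(-5.3750, 1.8125, -9.4792)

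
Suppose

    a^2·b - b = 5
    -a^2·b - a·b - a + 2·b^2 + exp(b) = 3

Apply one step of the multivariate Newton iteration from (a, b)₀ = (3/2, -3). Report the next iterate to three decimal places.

At (3/2, -3): F = (-8.750, 24.79979).
Jacobian J = [[2·a·b, a^2 - 1], [-2·a·b - b - 1, -a^2 - a + 4·b + exp(b)]].
At the point, J = [[-9.000, 1.250], [11.000, -15.70021]] (det J = 127.55192).
Solving J·Δ = −F gives Δ = (-0.834, 0.995).
Then the next iterate is (a, b)₁ = (0.666, -2.005).

(0.666, -2.005)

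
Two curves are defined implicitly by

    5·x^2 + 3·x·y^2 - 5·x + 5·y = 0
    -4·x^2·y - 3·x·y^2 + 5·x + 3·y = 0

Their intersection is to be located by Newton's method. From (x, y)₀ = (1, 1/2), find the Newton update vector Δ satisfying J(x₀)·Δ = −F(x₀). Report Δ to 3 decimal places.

(-1.720, 0.830)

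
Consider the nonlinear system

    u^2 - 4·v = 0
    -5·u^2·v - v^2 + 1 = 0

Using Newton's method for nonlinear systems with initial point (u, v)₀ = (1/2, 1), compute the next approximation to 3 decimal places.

(0.809, 0.140)

At (1/2, 1): F = (-3.750, -1.250).
Jacobian J = [[2·u, -4], [-10·u·v, -5·u^2 - 2·v]].
At the point, J = [[1.000, -4.000], [-5.000, -3.250]] (det J = -23.250).
Solving J·Δ = −F gives Δ = (0.309, -0.860).
Then the next iterate is (u, v)₁ = (0.809, 0.140).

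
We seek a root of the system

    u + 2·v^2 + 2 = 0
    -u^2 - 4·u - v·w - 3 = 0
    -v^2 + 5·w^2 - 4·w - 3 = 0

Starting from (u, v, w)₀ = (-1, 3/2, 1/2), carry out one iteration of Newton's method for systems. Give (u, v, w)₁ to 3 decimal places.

(-5.429, 1.321, 5.964)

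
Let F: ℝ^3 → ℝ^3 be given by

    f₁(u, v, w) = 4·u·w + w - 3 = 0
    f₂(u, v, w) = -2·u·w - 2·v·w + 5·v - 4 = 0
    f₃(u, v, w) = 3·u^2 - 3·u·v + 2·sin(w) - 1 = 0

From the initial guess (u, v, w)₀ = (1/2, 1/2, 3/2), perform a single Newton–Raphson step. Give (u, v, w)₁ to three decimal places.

(1.365, 1.818, -0.729)

At (1/2, 1/2, 3/2): F = (1.500, -4.500, 0.99499).
Jacobian J = [[4·w, 0, 4·u + 1], [-2·w, -2·w + 5, -2·u - 2·v], [6·u - 3·v, -3·u, 2·cos(w)]].
At the point, J = [[6.000, 0.000, 3.000], [-3.000, 2.000, -2.000], [1.500, -1.500, 0.14147]] (det J = -11.80231).
Solving J·Δ = −F gives Δ = (0.865, 1.318, -2.229).
Then the next iterate is (u, v, w)₁ = (1.365, 1.818, -0.729).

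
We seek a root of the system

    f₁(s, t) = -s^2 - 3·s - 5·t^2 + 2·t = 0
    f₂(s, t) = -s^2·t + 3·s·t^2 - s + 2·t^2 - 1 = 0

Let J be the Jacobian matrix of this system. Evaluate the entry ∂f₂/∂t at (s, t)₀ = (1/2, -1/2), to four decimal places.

-3.7500

∂f₂/∂t = -s^2 + 6·s·t + 4·t.
At (1/2, -1/2) this is -3.7500.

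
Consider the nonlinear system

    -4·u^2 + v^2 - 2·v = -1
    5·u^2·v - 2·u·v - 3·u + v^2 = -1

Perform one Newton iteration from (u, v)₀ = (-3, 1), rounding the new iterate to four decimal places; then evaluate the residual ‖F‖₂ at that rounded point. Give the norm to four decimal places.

19.9941

At (-3, 1): F = (-36.0000, 62.0000).
Jacobian J = [[-8·u, 2·v - 2], [10·u·v - 2·v - 3, 5·u^2 - 2·u + 2·v]].
At the point, J = [[24.0000, 0.0000], [-35.0000, 53.0000]] (det J = 1272.0000).
Solving J·Δ = −F gives Δ = (1.5000, -0.1792).
Then the next iterate is (u, v)₁ = (-1.5000, 0.8208).
Re-evaluating at (-1.5000, 0.8208): F = (-8.967887, 17.870113), so ‖F‖₂ = 19.9941.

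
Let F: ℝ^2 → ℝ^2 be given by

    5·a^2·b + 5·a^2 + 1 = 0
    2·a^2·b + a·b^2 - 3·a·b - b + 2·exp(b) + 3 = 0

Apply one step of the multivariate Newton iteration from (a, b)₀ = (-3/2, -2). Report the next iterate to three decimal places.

(0.427, -3.658)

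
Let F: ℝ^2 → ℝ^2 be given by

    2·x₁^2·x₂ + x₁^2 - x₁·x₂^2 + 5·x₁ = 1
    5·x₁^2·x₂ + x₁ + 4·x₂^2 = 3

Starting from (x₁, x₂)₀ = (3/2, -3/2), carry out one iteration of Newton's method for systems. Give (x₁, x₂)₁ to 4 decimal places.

At (3/2, -3/2): F = (-1.3750, -9.3750).
Jacobian J = [[4·x₁·x₂ + 2·x₁ - x₂^2 + 5, 2·x₁^2 - 2·x₁·x₂], [10·x₁·x₂ + 1, 5·x₁^2 + 8·x₂]].
At the point, J = [[-3.2500, 9.0000], [-21.5000, -0.7500]] (det J = 195.9375).
Solving J·Δ = −F gives Δ = (-0.4359, -0.0046).
Then the next iterate is (x₁, x₂)₁ = (1.0641, -1.5046).

(1.0641, -1.5046)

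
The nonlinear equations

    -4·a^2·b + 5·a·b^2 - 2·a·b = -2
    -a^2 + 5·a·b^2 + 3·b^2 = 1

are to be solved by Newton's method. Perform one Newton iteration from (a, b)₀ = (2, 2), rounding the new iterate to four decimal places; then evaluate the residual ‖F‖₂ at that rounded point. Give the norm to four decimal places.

At (2, 2): F = (2.0000, 47.0000).
Jacobian J = [[-8·a·b + 5·b^2 - 2·b, -4·a^2 + 10·a·b - 2·a], [-2·a + 5·b^2, 10·a·b + 6·b]].
At the point, J = [[-16.0000, 20.0000], [16.0000, 52.0000]] (det J = -1152.0000).
Solving J·Δ = −F gives Δ = (-0.7257, -0.6806).
Then the next iterate is (a, b)₁ = (1.2743, 1.3194).
Re-evaluating at (1.2743, 1.3194): F = (1.159008, 13.690220), so ‖F‖₂ = 13.7392.

13.7392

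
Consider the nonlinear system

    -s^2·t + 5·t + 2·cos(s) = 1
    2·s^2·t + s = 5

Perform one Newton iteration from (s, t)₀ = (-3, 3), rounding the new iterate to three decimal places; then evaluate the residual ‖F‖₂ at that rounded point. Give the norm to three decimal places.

At (-3, 3): F = (-14.97998, 46.000).
Jacobian J = [[-2·s·t - 2·sin(s), -s^2 + 5], [4·s·t + 1, 2·s^2]].
At the point, J = [[18.28224, -4.000], [-35.000, 18.000]] (det J = 189.08032).
Solving J·Δ = −F gives Δ = (0.453, -1.675).
Then the next iterate is (s, t)₁ = (-2.547, 1.325).
Re-evaluating at (-2.547, 1.325): F = (-4.62731, 9.64410), so ‖F‖₂ = 10.697.

10.697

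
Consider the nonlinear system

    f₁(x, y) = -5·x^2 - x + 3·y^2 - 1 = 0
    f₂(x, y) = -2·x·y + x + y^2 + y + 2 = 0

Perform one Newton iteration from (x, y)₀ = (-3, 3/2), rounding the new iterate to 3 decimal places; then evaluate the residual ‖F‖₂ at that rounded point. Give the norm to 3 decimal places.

9.890

At (-3, 3/2): F = (-36.250, 11.750).
Jacobian J = [[-10·x - 1, 6·y], [-2·y + 1, -2·x + 2·y + 1]].
At the point, J = [[29.000, 9.000], [-2.000, 10.000]] (det J = 308.000).
Solving J·Δ = −F gives Δ = (1.520, -0.871).
Then the next iterate is (x, y)₁ = (-1.480, 0.629).
Re-evaluating at (-1.480, 0.629): F = (-9.28508, 3.40648), so ‖F‖₂ = 9.890.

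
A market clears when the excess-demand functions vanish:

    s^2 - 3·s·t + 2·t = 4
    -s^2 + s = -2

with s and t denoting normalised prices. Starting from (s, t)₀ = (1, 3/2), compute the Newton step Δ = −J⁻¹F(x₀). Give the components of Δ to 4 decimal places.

At (1, 3/2): F = (-4.5000, 2.0000).
Jacobian J = [[2·s - 3·t, -3·s + 2], [-2·s + 1, 0]].
At the point, J = [[-2.5000, -1.0000], [-1.0000, 0.0000]] (det J = -1.0000).
Solving J·Δ = −F gives Δ = (2.0000, -9.5000).

(2.0000, -9.5000)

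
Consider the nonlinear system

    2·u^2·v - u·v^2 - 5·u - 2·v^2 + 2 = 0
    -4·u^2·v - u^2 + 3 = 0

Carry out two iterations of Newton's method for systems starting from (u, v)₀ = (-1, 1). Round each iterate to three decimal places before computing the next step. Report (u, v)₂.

(-0.783, 2.464)

At (-1, 1): F = (8.000, -2.000).
Jacobian J = [[4·u·v - v^2 - 5, 2·u^2 - 2·u·v - 4·v], [-8·u·v - 2·u, -4·u^2]].
At the point, J = [[-10.000, 0.000], [10.000, -4.000]] (det J = 40.000).
Solving J·Δ = −F gives Δ = (0.800, 1.500).
Then the next iterate is (u, v)₁ = (-0.200, 2.500).
Round to (-0.200, 2.500) and repeat: F = (-8.050, 2.560), J = [[-13.250, -8.920], [4.400, -0.160]].
Δ = (-0.583, -0.036), so (u, v)₂ = (-0.783, 2.464).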